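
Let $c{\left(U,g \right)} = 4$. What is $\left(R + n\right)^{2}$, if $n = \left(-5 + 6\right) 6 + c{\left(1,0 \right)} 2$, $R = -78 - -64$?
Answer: $0$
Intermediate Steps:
$R = -14$ ($R = -78 + 64 = -14$)
$n = 14$ ($n = \left(-5 + 6\right) 6 + 4 \cdot 2 = 1 \cdot 6 + 8 = 6 + 8 = 14$)
$\left(R + n\right)^{2} = \left(-14 + 14\right)^{2} = 0^{2} = 0$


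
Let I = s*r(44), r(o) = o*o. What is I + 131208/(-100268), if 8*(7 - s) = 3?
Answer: 45925220/3581 ≈ 12825.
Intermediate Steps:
r(o) = o²
s = 53/8 (s = 7 - ⅛*3 = 7 - 3/8 = 53/8 ≈ 6.6250)
I = 12826 (I = (53/8)*44² = (53/8)*1936 = 12826)
I + 131208/(-100268) = 12826 + 131208/(-100268) = 12826 + 131208*(-1/100268) = 12826 - 4686/3581 = 45925220/3581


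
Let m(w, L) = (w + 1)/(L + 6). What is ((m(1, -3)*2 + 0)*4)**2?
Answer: 256/9 ≈ 28.444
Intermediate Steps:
m(w, L) = (1 + w)/(6 + L)
((m(1, -3)*2 + 0)*4)**2 = ((((1 + 1)/(6 - 3))*2 + 0)*4)**2 = (((2/3)*2 + 0)*4)**2 = ((4/3 + 0)*4)**2 = ((4/3)*4)**2 = (16/3)**2 = 256/9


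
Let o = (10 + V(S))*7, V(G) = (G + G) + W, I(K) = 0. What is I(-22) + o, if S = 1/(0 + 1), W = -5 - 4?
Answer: 21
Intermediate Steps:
W = -9
S = 1 (S = 1/1 = 1)
V(G) = -9 + 2*G (V(G) = (G + G) - 9 = 2*G - 9 = -9 + 2*G)
o = 21 (o = (10 + (-9 + 2*1))*7 = (10 + (-9 + 2))*7 = (10 - 7)*7 = 3*7 = 21)
I(-22) + o = 0 + 21 = 21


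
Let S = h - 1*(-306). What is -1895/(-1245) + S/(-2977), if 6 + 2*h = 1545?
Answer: 1720967/1482546 ≈ 1.1608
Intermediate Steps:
h = 1539/2 (h = -3 + (½)*1545 = -3 + 1545/2 = 1539/2 ≈ 769.50)
S = 2151/2 (S = 1539/2 - 1*(-306) = 1539/2 + 306 = 2151/2 ≈ 1075.5)
-1895/(-1245) + S/(-2977) = -1895/(-1245) + (2151/2)/(-2977) = -1895*(-1/1245) + (2151/2)*(-1/2977) = 379/249 - 2151/5954 = 1720967/1482546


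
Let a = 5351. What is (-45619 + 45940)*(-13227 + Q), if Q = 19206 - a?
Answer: 201588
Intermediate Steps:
Q = 13855 (Q = 19206 - 1*5351 = 19206 - 5351 = 13855)
(-45619 + 45940)*(-13227 + Q) = (-45619 + 45940)*(-13227 + 13855) = 321*628 = 201588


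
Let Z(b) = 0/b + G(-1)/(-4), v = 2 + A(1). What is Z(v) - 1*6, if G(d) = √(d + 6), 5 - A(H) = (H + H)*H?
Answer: -6 - √5/4 ≈ -6.5590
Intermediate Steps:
A(H) = 5 - 2*H² (A(H) = 5 - (H + H)*H = 5 - 2*H*H = 5 - 2*H²)
G(d) = √(6 + d)
v = 5 (v = 2 + (5 - 2*1²) = 2 + (5 - 2*1) = 2 + (5 - 2) = 2 + 3 = 5)
Z(b) = -√5/4 (Z(b) = 0/b + √(6 - 1)/(-4) = 0 + √5*(-¼) = 0 - √5/4 = -√5/4)
Z(v) - 1*6 = -√5/4 - 1*6 = -√5/4 - 6 = -6 - √5/4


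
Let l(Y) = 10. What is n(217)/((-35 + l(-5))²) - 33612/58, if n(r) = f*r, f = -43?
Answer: -10774349/18125 ≈ -594.45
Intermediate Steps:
n(r) = -43*r
n(217)/((-35 + l(-5))²) - 33612/58 = (-43*217)/((-35 + 10)²) - 33612/58 = -9331/((-25)²) - 33612*1/58 = -9331/625 - 16806/29 = -10774349/18125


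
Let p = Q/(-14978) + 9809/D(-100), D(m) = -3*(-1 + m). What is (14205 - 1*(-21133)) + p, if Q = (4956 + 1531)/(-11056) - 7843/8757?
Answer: 5180458749951641183/146463220634976 ≈ 35370.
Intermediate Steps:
D(m) = 3 - 3*m
Q = -143518867/96817392 (Q = 6487*(-1/11056) - 7843*1/8757 = -6487/11056 - 7843/8757 = -143518867/96817392 ≈ -1.4824)
p = 4741459152859295/146463220634976 (p = -143518867/96817392/(-14978) + 9809/(3 - 3*(-100)) = -143518867/96817392*(-1/14978) + 9809/(3 + 300) = 143518867/1450130897376 + 9809/303 = 4741459152859295/146463220634976 ≈ 32.373)
(14205 - 1*(-21133)) + p = (14205 - 1*(-21133)) + 4741459152859295/146463220634976 = (14205 + 21133) + 4741459152859295/146463220634976 = 35338 + 4741459152859295/146463220634976 = 5180458749951641183/146463220634976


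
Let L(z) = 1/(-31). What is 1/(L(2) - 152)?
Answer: -31/4713 ≈ -0.0065776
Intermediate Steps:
L(z) = -1/31
1/(L(2) - 152) = 1/(-1/31 - 152) = 1/(-4713/31) = -31/4713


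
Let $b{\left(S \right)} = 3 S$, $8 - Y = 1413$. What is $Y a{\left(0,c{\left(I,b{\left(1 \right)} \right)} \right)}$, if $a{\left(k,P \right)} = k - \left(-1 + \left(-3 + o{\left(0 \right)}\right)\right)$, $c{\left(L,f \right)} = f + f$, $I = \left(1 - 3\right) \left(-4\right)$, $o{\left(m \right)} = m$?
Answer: $-5620$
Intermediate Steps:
$Y = -1405$ ($Y = 8 - 1413 = -1405$)
$I = 8$ ($I = \left(-2\right) \left(-4\right) = 8$)
$c{\left(L,f \right)} = 2 f$
$a{\left(k,P \right)} = 4 + k$ ($a{\left(k,P \right)} = k - \left(-1 + \left(-3 + 0\right)\right) = k - \left(-1 - 3\right) = k - -4 = k + 4 = 4 + k$)
$Y a{\left(0,c{\left(I,b{\left(1 \right)} \right)} \right)} = - 1405 \left(4 + 0\right) = \left(-1405\right) 4 = -5620$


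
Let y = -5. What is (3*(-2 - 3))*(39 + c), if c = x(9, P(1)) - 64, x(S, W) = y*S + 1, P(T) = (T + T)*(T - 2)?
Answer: 1035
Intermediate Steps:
P(T) = 2*T*(-2 + T) (P(T) = (2*T)*(-2 + T) = 2*T*(-2 + T))
x(S, W) = 1 - 5*S (x(S, W) = -5*S + 1 = 1 - 5*S)
c = -108 (c = (1 - 5*9) - 64 = (1 - 45) - 64 = -44 - 64 = -108)
(3*(-2 - 3))*(39 + c) = (3*(-2 - 3))*(39 - 108) = (3*(-5))*(-69) = -15*(-69) = 1035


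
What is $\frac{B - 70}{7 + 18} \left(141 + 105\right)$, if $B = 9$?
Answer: $- \frac{15006}{25} \approx -600.24$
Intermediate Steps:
$\frac{B - 70}{7 + 18} \left(141 + 105\right) = \frac{9 - 70}{7 + 18} \left(141 + 105\right) = - \frac{61}{25} \cdot 246 = \left(-61\right) \frac{1}{25} \cdot 246 = \left(- \frac{61}{25}\right) 246 = - \frac{15006}{25}$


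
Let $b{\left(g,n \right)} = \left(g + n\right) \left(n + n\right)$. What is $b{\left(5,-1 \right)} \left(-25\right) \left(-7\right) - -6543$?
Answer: $5143$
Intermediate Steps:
$b{\left(g,n \right)} = 2 n \left(g + n\right)$ ($b{\left(g,n \right)} = \left(g + n\right) 2 n = 2 n \left(g + n\right)$)
$b{\left(5,-1 \right)} \left(-25\right) \left(-7\right) - -6543 = 2 \left(-1\right) \left(5 - 1\right) \left(-25\right) \left(-7\right) - -6543 = 2 \left(-1\right) 4 \left(-25\right) \left(-7\right) + 6543 = \left(-8\right) \left(-25\right) \left(-7\right) + 6543 = 200 \left(-7\right) + 6543 = -1400 + 6543 = 5143$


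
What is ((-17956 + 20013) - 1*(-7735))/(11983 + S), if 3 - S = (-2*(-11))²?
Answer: 544/639 ≈ 0.85133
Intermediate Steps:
S = -481 (S = 3 - (-2*(-11))² = 3 - 1*22² = 3 - 1*484 = 3 - 484 = -481)
((-17956 + 20013) - 1*(-7735))/(11983 + S) = ((-17956 + 20013) - 1*(-7735))/(11983 - 481) = (2057 + 7735)/11502 = 9792*(1/11502) = 544/639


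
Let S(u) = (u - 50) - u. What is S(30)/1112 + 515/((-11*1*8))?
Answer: -72135/12232 ≈ -5.8972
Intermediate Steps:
S(u) = -50 (S(u) = (-50 + u) - u = -50)
S(30)/1112 + 515/((-11*1*8)) = -50/1112 + 515/((-11*1*8)) = -50*1/1112 + 515/((-11*8)) = -25/556 + 515/(-88) = -25/556 + 515*(-1/88) = -25/556 - 515/88 = -72135/12232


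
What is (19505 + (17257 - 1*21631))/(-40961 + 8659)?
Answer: -15131/32302 ≈ -0.46842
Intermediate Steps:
(19505 + (17257 - 1*21631))/(-40961 + 8659) = (19505 + (17257 - 21631))/(-32302) = (19505 - 4374)*(-1/32302) = 15131*(-1/32302) = -15131/32302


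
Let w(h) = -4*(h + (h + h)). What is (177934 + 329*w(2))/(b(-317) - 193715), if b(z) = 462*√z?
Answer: -32938911170/37593162973 - 78557556*I*√317/37593162973 ≈ -0.87619 - 0.037206*I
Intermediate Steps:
w(h) = -12*h (w(h) = -4*(h + 2*h) = -12*h)
(177934 + 329*w(2))/(b(-317) - 193715) = (177934 + 329*(-12*2))/(462*√(-317) - 193715) = (177934 + 329*(-24))/(462*(I*√317) - 193715) = (177934 - 7896)/(462*I*√317 - 193715) = 170038/(-193715 + 462*I*√317)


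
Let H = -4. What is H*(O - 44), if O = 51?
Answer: -28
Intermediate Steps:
H*(O - 44) = -4*(51 - 44) = -4*7 = -28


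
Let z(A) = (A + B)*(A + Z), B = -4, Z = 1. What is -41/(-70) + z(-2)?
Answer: 461/70 ≈ 6.5857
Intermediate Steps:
z(A) = (1 + A)*(-4 + A) (z(A) = (A - 4)*(A + 1) = (-4 + A)*(1 + A) = (1 + A)*(-4 + A))
-41/(-70) + z(-2) = -41/(-70) + (-4 + (-2)² - 3*(-2)) = -1/70*(-41) + (-4 + 4 + 6) = 41/70 + 6 = 461/70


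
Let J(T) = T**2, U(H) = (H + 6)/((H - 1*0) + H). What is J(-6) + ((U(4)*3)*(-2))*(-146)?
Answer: 1131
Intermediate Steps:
U(H) = (6 + H)/(2*H) (U(H) = (6 + H)/((H + 0) + H) = (6 + H)/(H + H) = (6 + H)/((2*H)) = (6 + H)*(1/(2*H)) = (6 + H)/(2*H))
J(-6) + ((U(4)*3)*(-2))*(-146) = (-6)**2 + ((((1/2)*(6 + 4)/4)*3)*(-2))*(-146) = 36 + ((((1/2)*(1/4)*10)*3)*(-2))*(-146) = 36 + (((5/4)*3)*(-2))*(-146) = 36 + ((15/4)*(-2))*(-146) = 36 - 15/2*(-146) = 36 + 1095 = 1131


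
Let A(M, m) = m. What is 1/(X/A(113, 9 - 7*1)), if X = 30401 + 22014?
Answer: 2/52415 ≈ 3.8157e-5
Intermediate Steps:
X = 52415
1/(X/A(113, 9 - 7*1)) = 1/(52415/(9 - 7*1)) = 1/(52415/(9 - 7)) = 1/(52415/2) = 2/52415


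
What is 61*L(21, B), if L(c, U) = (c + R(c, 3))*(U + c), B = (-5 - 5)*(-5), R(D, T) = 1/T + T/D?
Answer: 1953281/21 ≈ 93013.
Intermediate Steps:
R(D, T) = 1/T + T/D
B = 50 (B = -10*(-5) = 50)
L(c, U) = (U + c)*(1/3 + c + 3/c) (L(c, U) = (c + (1/3 + 3/c))*(U + c) = (1/3 + c + 3/c)*(U + c) = (U + c)*(1/3 + c + 3/c))
61*L(21, B) = 61*(3 + 21**2 + (1/3)*50 + (1/3)*21 + 50*21 + 3*50/21) = 61*(3 + 441 + 50/3 + 7 + 1050 + 3*50*(1/21)) = 61*(3 + 441 + 50/3 + 7 + 1050 + 50/7) = 61*(32021/21) = 1953281/21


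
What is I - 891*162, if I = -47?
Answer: -144389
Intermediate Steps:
I - 891*162 = -47 - 891*162 = -47 - 144342 = -144389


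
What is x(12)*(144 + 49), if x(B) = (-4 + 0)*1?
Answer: -772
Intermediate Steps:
x(B) = -4 (x(B) = -4*1 = -4)
x(12)*(144 + 49) = -4*(144 + 49) = -4*193 = -772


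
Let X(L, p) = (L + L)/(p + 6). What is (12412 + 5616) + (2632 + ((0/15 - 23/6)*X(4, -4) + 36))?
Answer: 62042/3 ≈ 20681.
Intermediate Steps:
X(L, p) = 2*L/(6 + p) (X(L, p) = (2*L)/(6 + p) = 2*L/(6 + p))
(12412 + 5616) + (2632 + ((0/15 - 23/6)*X(4, -4) + 36)) = (12412 + 5616) + (2632 + ((0/15 - 23/6)*(2*4/(6 - 4)) + 36)) = 18028 + (2632 + ((0*(1/15) - 23*⅙)*(2*4/2) + 36)) = 18028 + (2632 + ((0 - 23/6)*(2*4*(½)) + 36)) = 18028 + (2632 + (-23/6*4 + 36)) = 18028 + (2632 + (-46/3 + 36)) = 18028 + (2632 + 62/3) = 18028 + 7958/3 = 62042/3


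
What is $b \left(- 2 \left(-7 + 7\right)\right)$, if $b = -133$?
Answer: $0$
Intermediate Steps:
$b \left(- 2 \left(-7 + 7\right)\right) = - 133 \left(- 2 \left(-7 + 7\right)\right) = - 133 \left(\left(-2\right) 0\right) = \left(-133\right) 0 = 0$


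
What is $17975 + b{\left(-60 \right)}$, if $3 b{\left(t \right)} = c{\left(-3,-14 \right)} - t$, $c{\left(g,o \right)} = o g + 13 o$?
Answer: $\frac{53845}{3} \approx 17948.0$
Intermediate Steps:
$c{\left(g,o \right)} = 13 o + g o$ ($c{\left(g,o \right)} = g o + 13 o = 13 o + g o$)
$b{\left(t \right)} = - \frac{140}{3} - \frac{t}{3}$ ($b{\left(t \right)} = \frac{- 14 \left(13 - 3\right) - t}{3} = \frac{\left(-14\right) 10 - t}{3} = \frac{-140 - t}{3} = - \frac{140}{3} - \frac{t}{3}$)
$17975 + b{\left(-60 \right)} = 17975 - \frac{80}{3} = \frac{53845}{3}$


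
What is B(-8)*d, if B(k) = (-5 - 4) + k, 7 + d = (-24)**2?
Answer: -9673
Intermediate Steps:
d = 569 (d = -7 + (-24)**2 = -7 + 576 = 569)
B(k) = -9 + k
B(-8)*d = (-9 - 8)*569 = -17*569 = -9673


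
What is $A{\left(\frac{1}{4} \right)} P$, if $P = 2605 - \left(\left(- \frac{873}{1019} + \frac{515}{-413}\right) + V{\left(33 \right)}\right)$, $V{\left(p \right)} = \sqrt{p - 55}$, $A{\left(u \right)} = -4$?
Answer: $- \frac{4388767076}{420847} + 4 i \sqrt{22} \approx -10428.0 + 18.762 i$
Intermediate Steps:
$V{\left(p \right)} = \sqrt{-55 + p}$
$P = \frac{1097191769}{420847} - i \sqrt{22}$ ($P = 2605 - \left(\left(- \frac{873}{1019} + \frac{515}{-413}\right) + \sqrt{-55 + 33}\right) = 2605 - \left(\left(\left(-873\right) \frac{1}{1019} + 515 \left(- \frac{1}{413}\right)\right) + \sqrt{-22}\right) = 2605 - \left(\left(- \frac{873}{1019} - \frac{515}{413}\right) + i \sqrt{22}\right) = 2605 - \left(- \frac{885334}{420847} + i \sqrt{22}\right) = 2605 + \left(\frac{885334}{420847} - i \sqrt{22}\right) = \frac{1097191769}{420847} - i \sqrt{22} \approx 2607.1 - 4.6904 i$)
$A{\left(\frac{1}{4} \right)} P = - 4 \left(\frac{1097191769}{420847} - i \sqrt{22}\right) = - \frac{4388767076}{420847} + 4 i \sqrt{22}$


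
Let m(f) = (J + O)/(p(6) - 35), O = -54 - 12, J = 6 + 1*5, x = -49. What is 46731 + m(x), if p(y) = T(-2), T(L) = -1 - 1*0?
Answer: 1682371/36 ≈ 46733.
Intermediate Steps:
T(L) = -1 (T(L) = -1 + 0 = -1)
J = 11 (J = 6 + 5 = 11)
p(y) = -1
O = -66
m(f) = 55/36 (m(f) = (11 - 66)/(-1 - 35) = -55/(-36) = -55*(-1/36) = 55/36)
46731 + m(x) = 46731 + 55/36 = 1682371/36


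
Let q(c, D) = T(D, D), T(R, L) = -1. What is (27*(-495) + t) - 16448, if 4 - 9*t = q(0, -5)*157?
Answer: -268156/9 ≈ -29795.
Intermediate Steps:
q(c, D) = -1
t = 161/9 (t = 4/9 - (-1)*157/9 = 4/9 - 1/9*(-157) = 4/9 + 157/9 = 161/9 ≈ 17.889)
(27*(-495) + t) - 16448 = (27*(-495) + 161/9) - 16448 = (-13365 + 161/9) - 16448 = -120124/9 - 16448 = -268156/9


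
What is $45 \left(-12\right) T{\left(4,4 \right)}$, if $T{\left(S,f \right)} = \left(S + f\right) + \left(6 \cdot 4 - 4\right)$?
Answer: $-15120$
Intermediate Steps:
$T{\left(S,f \right)} = 20 + S + f$ ($T{\left(S,f \right)} = \left(S + f\right) + \left(24 - 4\right) = \left(S + f\right) + 20 = 20 + S + f$)
$45 \left(-12\right) T{\left(4,4 \right)} = 45 \left(-12\right) \left(20 + 4 + 4\right) = \left(-540\right) 28 = -15120$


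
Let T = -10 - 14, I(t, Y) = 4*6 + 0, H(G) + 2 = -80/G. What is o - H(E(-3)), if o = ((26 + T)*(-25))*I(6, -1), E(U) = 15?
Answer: -3578/3 ≈ -1192.7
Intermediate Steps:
H(G) = -2 - 80/G
I(t, Y) = 24 (I(t, Y) = 24 + 0 = 24)
T = -24
o = -1200 (o = ((26 - 24)*(-25))*24 = (2*(-25))*24 = -50*24 = -1200)
o - H(E(-3)) = -1200 - (-2 - 80/15) = -1200 - (-2 - 80*1/15) = -1200 - (-2 - 16/3) = -1200 - 1*(-22/3) = -1200 + 22/3 = -3578/3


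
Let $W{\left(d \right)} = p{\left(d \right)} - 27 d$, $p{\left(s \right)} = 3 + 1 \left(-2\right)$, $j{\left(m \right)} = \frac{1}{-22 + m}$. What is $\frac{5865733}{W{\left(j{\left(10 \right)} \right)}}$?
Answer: $\frac{23462932}{13} \approx 1.8048 \cdot 10^{6}$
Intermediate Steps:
$p{\left(s \right)} = 1$ ($p{\left(s \right)} = 3 - 2 = 1$)
$W{\left(d \right)} = 1 - 27 d$
$\frac{5865733}{W{\left(j{\left(10 \right)} \right)}} = \frac{5865733}{1 - \frac{27}{-22 + 10}} = \frac{5865733}{1 - \frac{27}{-12}} = \frac{5865733}{1 - - \frac{9}{4}} = \frac{5865733}{1 + \frac{9}{4}} = \frac{5865733}{\frac{13}{4}} = 5865733 \cdot \frac{4}{13} = \frac{23462932}{13}$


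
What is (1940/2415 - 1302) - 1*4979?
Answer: -3033335/483 ≈ -6280.2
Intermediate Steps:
(1940/2415 - 1302) - 1*4979 = (1940*(1/2415) - 1302) - 4979 = (388/483 - 1302) - 4979 = -628478/483 - 4979 = -3033335/483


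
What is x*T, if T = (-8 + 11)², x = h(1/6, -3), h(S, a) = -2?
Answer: -18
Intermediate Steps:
x = -2
T = 9 (T = 3² = 9)
x*T = -2*9 = -18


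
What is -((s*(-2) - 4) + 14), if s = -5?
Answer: -20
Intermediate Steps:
-((s*(-2) - 4) + 14) = -((-5*(-2) - 4) + 14) = -((10 - 4) + 14) = -(6 + 14) = -1*20 = -20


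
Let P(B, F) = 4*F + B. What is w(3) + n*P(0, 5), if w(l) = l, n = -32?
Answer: -637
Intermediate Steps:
P(B, F) = B + 4*F
w(3) + n*P(0, 5) = 3 - 32*(0 + 4*5) = 3 - 32*(0 + 20) = 3 - 32*20 = 3 - 640 = -637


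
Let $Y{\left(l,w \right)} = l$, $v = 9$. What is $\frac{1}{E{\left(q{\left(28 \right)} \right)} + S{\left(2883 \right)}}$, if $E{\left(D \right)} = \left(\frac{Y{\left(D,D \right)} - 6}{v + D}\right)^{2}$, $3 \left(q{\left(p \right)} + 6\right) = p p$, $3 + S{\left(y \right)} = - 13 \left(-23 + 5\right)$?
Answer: $\frac{628849}{145823623} \approx 0.0043124$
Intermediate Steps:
$S{\left(y \right)} = 231$ ($S{\left(y \right)} = -3 - 13 \left(-23 + 5\right) = -3 - -234 = -3 + 234 = 231$)
$q{\left(p \right)} = -6 + \frac{p^{2}}{3}$ ($q{\left(p \right)} = -6 + \frac{p p}{3} = -6 + \frac{p^{2}}{3}$)
$E{\left(D \right)} = \frac{\left(-6 + D\right)^{2}}{\left(9 + D\right)^{2}}$ ($E{\left(D \right)} = \left(\frac{D - 6}{9 + D}\right)^{2} = \left(\frac{-6 + D}{9 + D}\right)^{2} = \frac{\left(-6 + D\right)^{2}}{\left(9 + D\right)^{2}}$)
$\frac{1}{E{\left(q{\left(28 \right)} \right)} + S{\left(2883 \right)}} = \frac{1}{\frac{\left(-6 - \left(6 - \frac{28^{2}}{3}\right)\right)^{2}}{\left(9 - \left(6 - \frac{28^{2}}{3}\right)\right)^{2}} + 231} = \frac{1}{\frac{\left(-6 + \left(-6 + \frac{1}{3} \cdot 784\right)\right)^{2}}{\left(9 + \left(-6 + \frac{1}{3} \cdot 784\right)\right)^{2}} + 231} = \frac{1}{\frac{\left(-6 + \left(-6 + \frac{784}{3}\right)\right)^{2}}{\left(9 + \left(-6 + \frac{784}{3}\right)\right)^{2}} + 231} = \frac{1}{\frac{\left(-6 + \frac{766}{3}\right)^{2}}{\left(9 + \frac{766}{3}\right)^{2}} + 231} = \frac{1}{\frac{\left(\frac{748}{3}\right)^{2}}{\frac{628849}{9}} + 231} = \frac{1}{\frac{559504}{9} \cdot \frac{9}{628849} + 231} = \frac{1}{\frac{559504}{628849} + 231} = \frac{1}{\frac{145823623}{628849}} = \frac{628849}{145823623}$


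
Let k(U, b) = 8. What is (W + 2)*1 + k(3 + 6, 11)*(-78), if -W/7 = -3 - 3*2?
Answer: -559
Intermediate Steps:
W = 63 (W = -7*(-3 - 3*2) = -7*(-3 - 6) = -7*(-9) = 63)
(W + 2)*1 + k(3 + 6, 11)*(-78) = (63 + 2)*1 + 8*(-78) = 65*1 - 624 = 65 - 624 = -559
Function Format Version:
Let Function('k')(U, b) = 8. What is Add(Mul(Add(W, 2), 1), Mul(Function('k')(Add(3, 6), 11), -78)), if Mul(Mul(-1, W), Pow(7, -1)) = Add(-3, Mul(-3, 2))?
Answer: -559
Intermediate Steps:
W = 63 (W = Mul(-7, Add(-3, Mul(-3, 2))) = Mul(-7, Add(-3, -6)) = Mul(-7, -9) = 63)
Add(Mul(Add(W, 2), 1), Mul(Function('k')(Add(3, 6), 11), -78)) = Add(Mul(Add(63, 2), 1), Mul(8, -78)) = Add(Mul(65, 1), -624) = Add(65, -624) = -559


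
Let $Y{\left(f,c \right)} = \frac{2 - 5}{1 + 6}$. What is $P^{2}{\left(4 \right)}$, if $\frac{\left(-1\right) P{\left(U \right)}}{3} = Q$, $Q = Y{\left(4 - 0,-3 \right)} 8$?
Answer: $\frac{5184}{49} \approx 105.8$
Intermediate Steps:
$Y{\left(f,c \right)} = - \frac{3}{7}$
$Q = - \frac{24}{7}$ ($Q = \left(- \frac{3}{7}\right) 8 = - \frac{24}{7} \approx -3.4286$)
$P{\left(U \right)} = \frac{72}{7}$ ($P{\left(U \right)} = \left(-3\right) \left(- \frac{24}{7}\right) = \frac{72}{7}$)
$P^{2}{\left(4 \right)} = \left(\frac{72}{7}\right)^{2} = \frac{5184}{49}$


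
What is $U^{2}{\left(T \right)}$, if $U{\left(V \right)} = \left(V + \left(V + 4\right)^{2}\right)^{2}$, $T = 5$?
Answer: $54700816$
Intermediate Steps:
$U{\left(V \right)} = \left(V + \left(4 + V\right)^{2}\right)^{2}$
$U^{2}{\left(T \right)} = \left(\left(5 + \left(4 + 5\right)^{2}\right)^{2}\right)^{2} = \left(\left(5 + 9^{2}\right)^{2}\right)^{2} = \left(\left(5 + 81\right)^{2}\right)^{2} = \left(86^{2}\right)^{2} = 7396^{2} = 54700816$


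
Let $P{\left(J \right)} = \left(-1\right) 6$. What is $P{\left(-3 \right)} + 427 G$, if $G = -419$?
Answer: $-178919$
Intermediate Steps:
$P{\left(J \right)} = -6$
$P{\left(-3 \right)} + 427 G = -6 + 427 \left(-419\right) = -6 - 178913 = -178919$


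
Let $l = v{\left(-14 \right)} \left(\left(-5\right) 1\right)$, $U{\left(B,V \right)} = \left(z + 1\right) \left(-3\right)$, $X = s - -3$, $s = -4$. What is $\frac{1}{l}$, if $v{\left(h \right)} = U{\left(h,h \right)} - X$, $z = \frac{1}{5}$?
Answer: $\frac{1}{13} \approx 0.076923$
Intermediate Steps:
$z = \frac{1}{5} \approx 0.2$
$X = -1$ ($X = -4 - -3 = -4 + 3 = -1$)
$U{\left(B,V \right)} = - \frac{18}{5}$ ($U{\left(B,V \right)} = \left(\frac{1}{5} + 1\right) \left(-3\right) = \frac{6}{5} \left(-3\right) = - \frac{18}{5}$)
$v{\left(h \right)} = - \frac{13}{5}$ ($v{\left(h \right)} = - \frac{18}{5} - -1 = - \frac{18}{5} + 1 = - \frac{13}{5}$)
$l = 13$ ($l = - \frac{13 \left(\left(-5\right) 1\right)}{5} = \left(- \frac{13}{5}\right) \left(-5\right) = 13$)
$\frac{1}{l} = \frac{1}{13}$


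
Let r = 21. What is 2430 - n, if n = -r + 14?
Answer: 2437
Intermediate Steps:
n = -7 (n = -1*21 + 14 = -21 + 14 = -7)
2430 - n = 2430 - 1*(-7) = 2430 + 7 = 2437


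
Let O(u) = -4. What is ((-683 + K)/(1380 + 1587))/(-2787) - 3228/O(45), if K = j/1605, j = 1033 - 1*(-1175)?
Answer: 3570112290274/4423930515 ≈ 807.00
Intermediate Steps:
j = 2208 (j = 1033 + 1175 = 2208)
K = 736/535 (K = 2208/1605 = 2208*(1/1605) = 736/535 ≈ 1.3757)
((-683 + K)/(1380 + 1587))/(-2787) - 3228/O(45) = ((-683 + 736/535)/(1380 + 1587))/(-2787) - 3228/(-4) = -364669/535/2967*(-1/2787) - 3228*(-¼) = -364669/535*1/2967*(-1/2787) + 807 = -364669/1587345*(-1/2787) + 807 = 364669/4423930515 + 807 = 3570112290274/4423930515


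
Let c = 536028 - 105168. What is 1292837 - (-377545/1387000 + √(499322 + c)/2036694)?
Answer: 358633059309/277400 - √930182/2036694 ≈ 1.2928e+6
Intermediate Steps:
c = 430860
1292837 - (-377545/1387000 + √(499322 + c)/2036694) = 1292837 - (-377545/1387000 + √(499322 + 430860)/2036694) = 1292837 - (-377545*1/1387000 + √930182*(1/2036694)) = 1292837 - (-75509/277400 + √930182/2036694) = 1292837 + (75509/277400 - √930182/2036694) = 358633059309/277400 - √930182/2036694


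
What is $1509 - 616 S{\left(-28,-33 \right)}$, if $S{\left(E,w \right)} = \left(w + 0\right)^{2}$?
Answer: $-669315$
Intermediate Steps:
$S{\left(E,w \right)} = w^{2}$
$1509 - 616 S{\left(-28,-33 \right)} = 1509 - 616 \left(-33\right)^{2} = 1509 - 670824 = -669315$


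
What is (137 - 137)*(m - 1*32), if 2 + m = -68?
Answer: 0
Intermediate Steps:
m = -70 (m = -2 - 68 = -70)
(137 - 137)*(m - 1*32) = (137 - 137)*(-70 - 1*32) = 0*(-70 - 32) = 0*(-102) = 0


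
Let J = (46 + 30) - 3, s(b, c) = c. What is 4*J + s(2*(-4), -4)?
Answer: 288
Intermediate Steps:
J = 73 (J = 76 - 3 = 73)
4*J + s(2*(-4), -4) = 4*73 - 4 = 292 - 4 = 288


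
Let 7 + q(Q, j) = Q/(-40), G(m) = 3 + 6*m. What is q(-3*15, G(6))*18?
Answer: -423/4 ≈ -105.75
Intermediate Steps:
q(Q, j) = -7 - Q/40 (q(Q, j) = -7 + Q/(-40) = -7 + Q*(-1/40) = -7 - Q/40)
q(-3*15, G(6))*18 = (-7 - (-3)*15/40)*18 = (-7 - 1/40*(-45))*18 = (-7 + 9/8)*18 = -47/8*18 = -423/4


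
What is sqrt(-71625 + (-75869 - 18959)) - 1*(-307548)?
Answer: 307548 + 7*I*sqrt(3397) ≈ 3.0755e+5 + 407.99*I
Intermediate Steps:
sqrt(-71625 + (-75869 - 18959)) - 1*(-307548) = sqrt(-71625 - 94828) + 307548 = sqrt(-166453) + 307548 = 7*I*sqrt(3397) + 307548 = 307548 + 7*I*sqrt(3397)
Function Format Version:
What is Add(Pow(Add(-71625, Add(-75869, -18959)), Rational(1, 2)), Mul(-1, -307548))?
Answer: Add(307548, Mul(7, I, Pow(3397, Rational(1, 2)))) ≈ Add(3.0755e+5, Mul(407.99, I))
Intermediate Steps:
Add(Pow(Add(-71625, Add(-75869, -18959)), Rational(1, 2)), Mul(-1, -307548)) = Add(Pow(Add(-71625, -94828), Rational(1, 2)), 307548) = Add(Pow(-166453, Rational(1, 2)), 307548) = Add(Mul(7, I, Pow(3397, Rational(1, 2))), 307548) = Add(307548, Mul(7, I, Pow(3397, Rational(1, 2))))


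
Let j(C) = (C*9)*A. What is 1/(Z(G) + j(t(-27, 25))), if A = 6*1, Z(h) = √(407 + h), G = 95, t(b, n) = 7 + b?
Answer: -540/582949 - √502/1165898 ≈ -0.00094554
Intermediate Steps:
A = 6
j(C) = 54*C (j(C) = (C*9)*6 = (9*C)*6 = 54*C)
1/(Z(G) + j(t(-27, 25))) = 1/(√(407 + 95) + 54*(7 - 27)) = 1/(√502 + 54*(-20)) = 1/(√502 - 1080) = 1/(-1080 + √502)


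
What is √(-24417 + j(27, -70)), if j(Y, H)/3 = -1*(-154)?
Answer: I*√23955 ≈ 154.77*I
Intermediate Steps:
j(Y, H) = 462 (j(Y, H) = 3*(-1*(-154)) = 3*154 = 462)
√(-24417 + j(27, -70)) = √(-24417 + 462) = √(-23955) = I*√23955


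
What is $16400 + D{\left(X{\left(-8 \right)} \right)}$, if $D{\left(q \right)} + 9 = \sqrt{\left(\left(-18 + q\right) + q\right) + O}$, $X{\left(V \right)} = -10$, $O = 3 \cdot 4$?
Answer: $16391 + i \sqrt{26} \approx 16391.0 + 5.099 i$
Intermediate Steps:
$O = 12$
$D{\left(q \right)} = -9 + \sqrt{-6 + 2 q}$ ($D{\left(q \right)} = -9 + \sqrt{\left(\left(-18 + q\right) + q\right) + 12} = -9 + \sqrt{\left(-18 + 2 q\right) + 12} = -9 + \sqrt{-6 + 2 q}$)
$16400 + D{\left(X{\left(-8 \right)} \right)} = 16400 - \left(9 - \sqrt{-6 + 2 \left(-10\right)}\right) = 16400 - \left(9 - \sqrt{-6 - 20}\right) = 16400 - \left(9 - \sqrt{-26}\right) = 16400 - \left(9 - i \sqrt{26}\right) = 16391 + i \sqrt{26}$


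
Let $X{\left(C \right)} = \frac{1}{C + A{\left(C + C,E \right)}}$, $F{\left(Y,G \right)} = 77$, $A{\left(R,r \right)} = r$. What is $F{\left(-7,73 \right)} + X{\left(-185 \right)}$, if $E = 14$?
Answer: $\frac{13166}{171} \approx 76.994$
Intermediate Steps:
$X{\left(C \right)} = \frac{1}{14 + C}$ ($X{\left(C \right)} = \frac{1}{C + 14} = \frac{1}{14 + C}$)
$F{\left(-7,73 \right)} + X{\left(-185 \right)} = 77 + \frac{1}{14 - 185} = 77 + \frac{1}{-171} = 77 - \frac{1}{171} = \frac{13166}{171}$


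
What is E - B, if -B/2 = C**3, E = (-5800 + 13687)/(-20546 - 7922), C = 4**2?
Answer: 21200179/2588 ≈ 8191.7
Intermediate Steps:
C = 16
E = -717/2588 (E = 7887/(-28468) = 7887*(-1/28468) = -717/2588 ≈ -0.27705)
B = -8192 (B = -2*16**3 = -2*4096 = -8192)
E - B = -717/2588 - 1*(-8192) = -717/2588 + 8192 = 21200179/2588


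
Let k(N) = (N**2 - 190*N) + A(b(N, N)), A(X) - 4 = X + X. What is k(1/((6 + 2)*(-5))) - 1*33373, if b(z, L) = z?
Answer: -53382879/1600 ≈ -33364.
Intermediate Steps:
A(X) = 4 + 2*X (A(X) = 4 + (X + X) = 4 + 2*X)
k(N) = 4 + N**2 - 188*N (k(N) = (N**2 - 190*N) + (4 + 2*N) = 4 + N**2 - 188*N)
k(1/((6 + 2)*(-5))) - 1*33373 = (4 + (1/((6 + 2)*(-5)))**2 - 188*(-1/(5*(6 + 2)))) - 1*33373 = (4 + (1/(8*(-5)))**2 - 188/(8*(-5))) - 33373 = (4 + (1/(-40))**2 - 188/(-40)) - 33373 = (4 + (-1/40)**2 - 188*(-1/40)) - 33373 = (4 + 1/1600 + 47/10) - 33373 = 13921/1600 - 33373 = -53382879/1600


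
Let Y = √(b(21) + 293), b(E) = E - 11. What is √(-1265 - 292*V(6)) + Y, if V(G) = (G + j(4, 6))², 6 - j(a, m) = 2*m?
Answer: √303 + I*√1265 ≈ 17.407 + 35.567*I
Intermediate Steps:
b(E) = -11 + E
j(a, m) = 6 - 2*m
Y = √303 (Y = √((-11 + 21) + 293) = √(10 + 293) = √303 ≈ 17.407)
V(G) = (-6 + G)² (V(G) = (G + (6 - 2*6))² = (G + (6 - 12))² = (G - 6)² = (-6 + G)²)
√(-1265 - 292*V(6)) + Y = √(-1265 - 292*(-6 + 6)²) + √303 = √(-1265 - 292*0²) + √303 = √(-1265 - 292*0) + √303 = √(-1265 + 0) + √303 = √(-1265) + √303 = I*√1265 + √303 = √303 + I*√1265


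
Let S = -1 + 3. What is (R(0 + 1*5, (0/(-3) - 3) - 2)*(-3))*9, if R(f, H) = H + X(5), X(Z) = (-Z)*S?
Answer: 405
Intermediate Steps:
S = 2
X(Z) = -2*Z (X(Z) = -Z*2 = -2*Z)
R(f, H) = -10 + H (R(f, H) = H - 2*5 = H - 10 = -10 + H)
(R(0 + 1*5, (0/(-3) - 3) - 2)*(-3))*9 = ((-10 + ((0/(-3) - 3) - 2))*(-3))*9 = ((-10 + ((0*(-⅓) - 3) - 2))*(-3))*9 = ((-10 + ((0 - 3) - 2))*(-3))*9 = ((-10 + (-3 - 2))*(-3))*9 = ((-10 - 5)*(-3))*9 = -15*(-3)*9 = 45*9 = 405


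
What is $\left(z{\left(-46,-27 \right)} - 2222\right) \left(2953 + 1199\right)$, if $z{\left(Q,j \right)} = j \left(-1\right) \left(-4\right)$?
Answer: $-9674160$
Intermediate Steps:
$z{\left(Q,j \right)} = 4 j$ ($z{\left(Q,j \right)} = - j \left(-4\right) = 4 j$)
$\left(z{\left(-46,-27 \right)} - 2222\right) \left(2953 + 1199\right) = \left(4 \left(-27\right) - 2222\right) \left(2953 + 1199\right) = \left(-108 - 2222\right) 4152 = \left(-2330\right) 4152 = -9674160$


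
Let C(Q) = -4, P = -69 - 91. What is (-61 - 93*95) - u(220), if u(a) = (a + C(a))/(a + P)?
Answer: -44498/5 ≈ -8899.6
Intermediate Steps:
P = -160
u(a) = (-4 + a)/(-160 + a) (u(a) = (a - 4)/(a - 160) = (-4 + a)/(-160 + a))
(-61 - 93*95) - u(220) = (-61 - 93*95) - (-4 + 220)/(-160 + 220) = (-61 - 8835) - 216/60 = -8896 - 216/60 = -8896 - 1*18/5 = -8896 - 18/5 = -44498/5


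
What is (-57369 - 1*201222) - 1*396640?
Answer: -655231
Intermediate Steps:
(-57369 - 1*201222) - 1*396640 = (-57369 - 201222) - 396640 = -258591 - 396640 = -655231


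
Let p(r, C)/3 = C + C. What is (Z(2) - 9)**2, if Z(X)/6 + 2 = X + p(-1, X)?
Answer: 3969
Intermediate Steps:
p(r, C) = 6*C (p(r, C) = 3*(C + C) = 3*(2*C) = 6*C)
Z(X) = -12 + 42*X (Z(X) = -12 + 6*(X + 6*X) = -12 + 6*(7*X) = -12 + 42*X)
(Z(2) - 9)**2 = ((-12 + 42*2) - 9)**2 = ((-12 + 84) - 9)**2 = (72 - 9)**2 = 63**2 = 3969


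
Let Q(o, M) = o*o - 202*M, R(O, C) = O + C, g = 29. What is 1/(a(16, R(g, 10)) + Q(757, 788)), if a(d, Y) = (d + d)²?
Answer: 1/414897 ≈ 2.4102e-6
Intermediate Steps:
R(O, C) = C + O
Q(o, M) = o² - 202*M
a(d, Y) = 4*d² (a(d, Y) = (2*d)² = 4*d²)
1/(a(16, R(g, 10)) + Q(757, 788)) = 1/(4*16² + (757² - 202*788)) = 1/(4*256 + (573049 - 159176)) = 1/(1024 + 413873) = 1/414897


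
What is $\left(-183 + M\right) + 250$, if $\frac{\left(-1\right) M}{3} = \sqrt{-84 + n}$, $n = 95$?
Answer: $67 - 3 \sqrt{11} \approx 57.05$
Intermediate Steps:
$M = - 3 \sqrt{11}$ ($M = - 3 \sqrt{-84 + 95} = - 3 \sqrt{11} \approx -9.9499$)
$\left(-183 + M\right) + 250 = \left(-183 - 3 \sqrt{11}\right) + 250 = 67 - 3 \sqrt{11}$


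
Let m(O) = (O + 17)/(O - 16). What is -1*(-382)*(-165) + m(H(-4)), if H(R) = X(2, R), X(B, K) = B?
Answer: -882439/14 ≈ -63031.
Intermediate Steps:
H(R) = 2
m(O) = (17 + O)/(-16 + O)
-1*(-382)*(-165) + m(H(-4)) = -1*(-382)*(-165) + (17 + 2)/(-16 + 2) = 382*(-165) + 19/(-14) = -63030 - 1/14*19 = -63030 - 19/14 = -882439/14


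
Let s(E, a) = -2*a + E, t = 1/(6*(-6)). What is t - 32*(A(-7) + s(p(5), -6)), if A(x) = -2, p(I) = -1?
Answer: -10369/36 ≈ -288.03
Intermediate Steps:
t = -1/36 (t = 1/(-36) = -1/36 ≈ -0.027778)
s(E, a) = E - 2*a
t - 32*(A(-7) + s(p(5), -6)) = -1/36 - 32*(-2 + (-1 - 2*(-6))) = -1/36 - 32*(-2 + (-1 + 12)) = -1/36 - 32*(-2 + 11) = -1/36 - 32*9 = -1/36 - 288 = -10369/36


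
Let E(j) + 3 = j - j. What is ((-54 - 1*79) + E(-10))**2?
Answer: 18496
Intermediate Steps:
E(j) = -3 (E(j) = -3 + (j - j) = -3 + 0 = -3)
((-54 - 1*79) + E(-10))**2 = ((-54 - 1*79) - 3)**2 = ((-54 - 79) - 3)**2 = (-133 - 3)**2 = (-136)**2 = 18496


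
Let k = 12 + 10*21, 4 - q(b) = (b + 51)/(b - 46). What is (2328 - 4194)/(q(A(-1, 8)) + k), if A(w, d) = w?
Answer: -43851/5336 ≈ -8.2180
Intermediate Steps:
q(b) = 4 - (51 + b)/(-46 + b) (q(b) = 4 - (b + 51)/(b - 46) = 4 - (51 + b)/(-46 + b))
k = 222 (k = 12 + 210 = 222)
(2328 - 4194)/(q(A(-1, 8)) + k) = (2328 - 4194)/((-235 + 3*(-1))/(-46 - 1) + 222) = -1866/((-235 - 3)/(-47) + 222) = -1866/(-1/47*(-238) + 222) = -1866/(238/47 + 222) = -1866/10672/47 = -1866*47/10672 = -43851/5336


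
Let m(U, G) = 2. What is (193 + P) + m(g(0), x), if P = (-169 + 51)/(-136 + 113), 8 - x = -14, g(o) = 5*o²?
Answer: 4603/23 ≈ 200.13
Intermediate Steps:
x = 22 (x = 8 - 1*(-14) = 8 + 14 = 22)
P = 118/23 (P = -118/(-23) = -118*(-1/23) = 118/23 ≈ 5.1304)
(193 + P) + m(g(0), x) = (193 + 118/23) + 2 = 4557/23 + 2 = 4603/23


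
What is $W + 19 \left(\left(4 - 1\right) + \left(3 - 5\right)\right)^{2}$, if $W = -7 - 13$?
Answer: $-1$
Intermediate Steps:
$W = -20$ ($W = -7 - 13 = -20$)
$W + 19 \left(\left(4 - 1\right) + \left(3 - 5\right)\right)^{2} = -20 + 19 \left(\left(4 - 1\right) + \left(3 - 5\right)\right)^{2} = -20 + 19 \left(3 + \left(3 - 5\right)\right)^{2} = -20 + 19 \left(3 - 2\right)^{2} = -20 + 19 \cdot 1^{2} = -20 + 19 \cdot 1 = -20 + 19 = -1$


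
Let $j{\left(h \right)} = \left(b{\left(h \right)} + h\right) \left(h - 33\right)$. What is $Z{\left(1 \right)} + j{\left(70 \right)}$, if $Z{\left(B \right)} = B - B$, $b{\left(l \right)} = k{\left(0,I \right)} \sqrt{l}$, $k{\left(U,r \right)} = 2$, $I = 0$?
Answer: $2590 + 74 \sqrt{70} \approx 3209.1$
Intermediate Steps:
$b{\left(l \right)} = 2 \sqrt{l}$
$j{\left(h \right)} = \left(-33 + h\right) \left(h + 2 \sqrt{h}\right)$ ($j{\left(h \right)} = \left(2 \sqrt{h} + h\right) \left(h - 33\right) = \left(h + 2 \sqrt{h}\right) \left(-33 + h\right) = \left(-33 + h\right) \left(h + 2 \sqrt{h}\right)$)
$Z{\left(B \right)} = 0$
$Z{\left(1 \right)} + j{\left(70 \right)} = 0 + \left(70^{2} - 66 \sqrt{70} - 2310 + 2 \cdot 70^{\frac{3}{2}}\right) = 0 + \left(4900 - 66 \sqrt{70} - 2310 + 2 \cdot 70 \sqrt{70}\right) = 0 + \left(4900 - 66 \sqrt{70} - 2310 + 140 \sqrt{70}\right) = 0 + \left(2590 + 74 \sqrt{70}\right) = 2590 + 74 \sqrt{70}$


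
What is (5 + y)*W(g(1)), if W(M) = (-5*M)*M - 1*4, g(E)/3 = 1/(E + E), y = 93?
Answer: -2989/2 ≈ -1494.5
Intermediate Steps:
g(E) = 3/(2*E) (g(E) = 3/(E + E) = 3/((2*E)) = 3*(1/(2*E)) = 3/(2*E))
W(M) = -4 - 5*M**2 (W(M) = -5*M**2 - 4 = -4 - 5*M**2)
(5 + y)*W(g(1)) = (5 + 93)*(-4 - 5*((3/2)/1)**2) = 98*(-4 - 5*((3/2)*1)**2) = 98*(-4 - 5*(3/2)**2) = 98*(-4 - 5*9/4) = 98*(-4 - 45/4) = 98*(-61/4) = -2989/2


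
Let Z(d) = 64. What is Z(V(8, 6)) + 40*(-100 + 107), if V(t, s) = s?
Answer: 344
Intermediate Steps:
Z(V(8, 6)) + 40*(-100 + 107) = 64 + 40*(-100 + 107) = 64 + 40*7 = 64 + 280 = 344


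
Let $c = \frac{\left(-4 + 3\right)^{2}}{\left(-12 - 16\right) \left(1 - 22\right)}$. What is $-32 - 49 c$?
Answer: $- \frac{385}{12} \approx -32.083$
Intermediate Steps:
$c = \frac{1}{588}$ ($c = \frac{\left(-1\right)^{2}}{\left(-28\right) \left(-21\right)} = 1 \cdot \frac{1}{588} = \frac{1}{588} \approx 0.0017007$)
$-32 - 49 c = -32 - \frac{1}{12} = - \frac{385}{12}$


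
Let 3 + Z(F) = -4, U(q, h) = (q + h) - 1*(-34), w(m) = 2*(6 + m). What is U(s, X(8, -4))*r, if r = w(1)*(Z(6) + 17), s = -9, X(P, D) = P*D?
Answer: -980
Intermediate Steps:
X(P, D) = D*P
w(m) = 12 + 2*m
U(q, h) = 34 + h + q (U(q, h) = (h + q) + 34 = 34 + h + q)
Z(F) = -7 (Z(F) = -3 - 4 = -7)
r = 140 (r = (12 + 2*1)*(-7 + 17) = (12 + 2)*10 = 14*10 = 140)
U(s, X(8, -4))*r = (34 - 4*8 - 9)*140 = (34 - 32 - 9)*140 = -7*140 = -980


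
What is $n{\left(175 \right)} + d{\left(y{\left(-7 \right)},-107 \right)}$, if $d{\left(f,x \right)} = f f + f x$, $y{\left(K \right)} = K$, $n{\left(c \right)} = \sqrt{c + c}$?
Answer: $798 + 5 \sqrt{14} \approx 816.71$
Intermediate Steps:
$n{\left(c \right)} = \sqrt{2} \sqrt{c}$ ($n{\left(c \right)} = \sqrt{2 c} = \sqrt{2} \sqrt{c}$)
$d{\left(f,x \right)} = f^{2} + f x$
$n{\left(175 \right)} + d{\left(y{\left(-7 \right)},-107 \right)} = \sqrt{2} \sqrt{175} - 7 \left(-7 - 107\right) = \sqrt{2} \cdot 5 \sqrt{7} - -798 = 5 \sqrt{14} + 798 = 798 + 5 \sqrt{14}$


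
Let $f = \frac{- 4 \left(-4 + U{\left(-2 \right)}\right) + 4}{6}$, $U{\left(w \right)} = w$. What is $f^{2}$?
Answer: $\frac{196}{9} \approx 21.778$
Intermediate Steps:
$f = \frac{14}{3}$ ($f = \frac{- 4 \left(-4 - 2\right) + 4}{6} = \frac{\left(-4\right) \left(-6\right) + 4}{6} = \frac{24 + 4}{6} = \frac{1}{6} \cdot 28 = \frac{14}{3} \approx 4.6667$)
$f^{2} = \left(\frac{14}{3}\right)^{2} = \frac{196}{9}$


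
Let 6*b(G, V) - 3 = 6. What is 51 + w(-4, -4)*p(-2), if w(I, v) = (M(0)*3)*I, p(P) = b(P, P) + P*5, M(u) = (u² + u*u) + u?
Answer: 51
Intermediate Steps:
b(G, V) = 3/2 (b(G, V) = ½ + (⅙)*6 = ½ + 1 = 3/2)
M(u) = u + 2*u² (M(u) = (u² + u²) + u = 2*u² + u = u + 2*u²)
p(P) = 3/2 + 5*P (p(P) = 3/2 + P*5 = 3/2 + 5*P)
w(I, v) = 0 (w(I, v) = ((0*(1 + 2*0))*3)*I = ((0*(1 + 0))*3)*I = ((0*1)*3)*I = (0*3)*I = 0*I = 0)
51 + w(-4, -4)*p(-2) = 51 + 0*(3/2 + 5*(-2)) = 51 + 0*(3/2 - 10) = 51 + 0*(-17/2) = 51 + 0 = 51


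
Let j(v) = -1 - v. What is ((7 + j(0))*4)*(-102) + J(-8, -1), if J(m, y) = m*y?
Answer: -2440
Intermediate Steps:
((7 + j(0))*4)*(-102) + J(-8, -1) = ((7 + (-1 - 1*0))*4)*(-102) - 8*(-1) = ((7 + (-1 + 0))*4)*(-102) + 8 = ((7 - 1)*4)*(-102) + 8 = (6*4)*(-102) + 8 = 24*(-102) + 8 = -2448 + 8 = -2440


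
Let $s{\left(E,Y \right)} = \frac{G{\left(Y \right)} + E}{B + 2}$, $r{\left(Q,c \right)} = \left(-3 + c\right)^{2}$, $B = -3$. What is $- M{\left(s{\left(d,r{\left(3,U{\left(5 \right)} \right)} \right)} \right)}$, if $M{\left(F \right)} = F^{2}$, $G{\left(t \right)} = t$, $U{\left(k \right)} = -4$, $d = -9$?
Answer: $-1600$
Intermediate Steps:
$s{\left(E,Y \right)} = - E - Y$ ($s{\left(E,Y \right)} = \frac{Y + E}{-3 + 2} = \frac{E + Y}{-1} = \left(E + Y\right) \left(-1\right) = - E - Y$)
$- M{\left(s{\left(d,r{\left(3,U{\left(5 \right)} \right)} \right)} \right)} = - \left(\left(-1\right) \left(-9\right) - \left(-3 - 4\right)^{2}\right)^{2} = - \left(9 - \left(-7\right)^{2}\right)^{2} = - \left(9 - 49\right)^{2} = - \left(-40\right)^{2} = \left(-1\right) 1600 = -1600$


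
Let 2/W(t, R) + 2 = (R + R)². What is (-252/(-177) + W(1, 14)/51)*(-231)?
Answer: -128982931/392173 ≈ -328.89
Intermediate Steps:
W(t, R) = 2/(-2 + 4*R²) (W(t, R) = 2/(-2 + (R + R)²) = 2/(-2 + (2*R)²) = 2/(-2 + 4*R²))
(-252/(-177) + W(1, 14)/51)*(-231) = (-252/(-177) + 1/(-1 + 2*14²*51))*(-231) = (-252*(-1/177) + (1/51)/(-1 + 2*196))*(-231) = (84/59 + (1/51)/(-1 + 392))*(-231) = (84/59 + (1/51)/391)*(-231) = (84/59 + (1/391)*(1/51))*(-231) = (84/59 + 1/19941)*(-231) = (1675103/1176519)*(-231) = -128982931/392173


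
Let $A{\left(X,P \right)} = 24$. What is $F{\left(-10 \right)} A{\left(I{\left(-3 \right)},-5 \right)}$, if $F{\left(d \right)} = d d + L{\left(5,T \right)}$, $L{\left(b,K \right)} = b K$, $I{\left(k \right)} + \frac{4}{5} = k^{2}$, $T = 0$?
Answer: $2400$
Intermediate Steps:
$I{\left(k \right)} = - \frac{4}{5} + k^{2}$
$L{\left(b,K \right)} = K b$
$F{\left(d \right)} = d^{2}$ ($F{\left(d \right)} = d d + 0 \cdot 5 = d^{2} + 0 = d^{2}$)
$F{\left(-10 \right)} A{\left(I{\left(-3 \right)},-5 \right)} = \left(-10\right)^{2} \cdot 24 = 100 \cdot 24 = 2400$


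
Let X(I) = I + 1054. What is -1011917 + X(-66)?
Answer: -1010929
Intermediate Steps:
X(I) = 1054 + I
-1011917 + X(-66) = -1011917 + (1054 - 66) = -1011917 + 988 = -1010929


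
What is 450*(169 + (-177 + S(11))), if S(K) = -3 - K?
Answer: -9900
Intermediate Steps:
450*(169 + (-177 + S(11))) = 450*(169 + (-177 + (-3 - 1*11))) = 450*(169 + (-177 + (-3 - 11))) = 450*(169 + (-177 - 14)) = 450*(169 - 191) = 450*(-22) = -9900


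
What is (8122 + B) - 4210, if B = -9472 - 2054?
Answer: -7614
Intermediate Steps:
B = -11526
(8122 + B) - 4210 = (8122 - 11526) - 4210 = -3404 - 4210 = -7614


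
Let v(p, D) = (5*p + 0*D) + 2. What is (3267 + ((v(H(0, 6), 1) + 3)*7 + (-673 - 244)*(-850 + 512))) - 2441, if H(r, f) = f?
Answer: 311017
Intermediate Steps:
v(p, D) = 2 + 5*p (v(p, D) = (5*p + 0) + 2 = 5*p + 2 = 2 + 5*p)
(3267 + ((v(H(0, 6), 1) + 3)*7 + (-673 - 244)*(-850 + 512))) - 2441 = (3267 + (((2 + 5*6) + 3)*7 + (-673 - 244)*(-850 + 512))) - 2441 = (3267 + (((2 + 30) + 3)*7 - 917*(-338))) - 2441 = (3267 + ((32 + 3)*7 + 309946)) - 2441 = (3267 + (35*7 + 309946)) - 2441 = (3267 + (245 + 309946)) - 2441 = (3267 + 310191) - 2441 = 313458 - 2441 = 311017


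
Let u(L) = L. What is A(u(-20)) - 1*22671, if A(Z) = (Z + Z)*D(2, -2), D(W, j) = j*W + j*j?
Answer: -22671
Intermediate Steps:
D(W, j) = j² + W*j (D(W, j) = W*j + j² = j² + W*j)
A(Z) = 0 (A(Z) = (Z + Z)*(-2*(2 - 2)) = (2*Z)*(-2*0) = (2*Z)*0 = 0)
A(u(-20)) - 1*22671 = 0 - 1*22671 = 0 - 22671 = -22671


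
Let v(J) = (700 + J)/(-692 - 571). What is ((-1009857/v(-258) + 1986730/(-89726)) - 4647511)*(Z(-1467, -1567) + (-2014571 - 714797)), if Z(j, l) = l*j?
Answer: 68069516051916597/89726 ≈ 7.5864e+11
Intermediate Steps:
Z(j, l) = j*l
v(J) = -700/1263 - J/1263 (v(J) = (700 + J)/(-1263) = (700 + J)*(-1/1263) = -700/1263 - J/1263)
((-1009857/v(-258) + 1986730/(-89726)) - 4647511)*(Z(-1467, -1567) + (-2014571 - 714797)) = ((-1009857/(-700/1263 - 1/1263*(-258)) + 1986730/(-89726)) - 4647511)*(-1467*(-1567) + (-2014571 - 714797)) = ((-1009857/(-700/1263 + 86/421) + 1986730*(-1/89726)) - 4647511)*(2298789 - 2729368) = ((-1009857/(-442/1263) - 993365/44863) - 4647511)*(-430579) = ((-1009857*(-1263/442) - 993365/44863) - 4647511)*(-430579) = ((1275449391/442 - 993365/44863) - 4647511)*(-430579) = (258914239643/89726 - 4647511)*(-430579) = -158088332343/89726*(-430579) = 68069516051916597/89726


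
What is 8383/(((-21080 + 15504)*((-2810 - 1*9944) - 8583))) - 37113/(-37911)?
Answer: 1471947046523/1503488490344 ≈ 0.97902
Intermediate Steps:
8383/(((-21080 + 15504)*((-2810 - 1*9944) - 8583))) - 37113/(-37911) = 8383/((-5576*((-2810 - 9944) - 8583))) - 37113*(-1/37911) = 8383/((-5576*(-12754 - 8583))) + 12371/12637 = 8383/((-5576*(-21337))) + 12371/12637 = 8383/118975112 + 12371/12637 = 1471947046523/1503488490344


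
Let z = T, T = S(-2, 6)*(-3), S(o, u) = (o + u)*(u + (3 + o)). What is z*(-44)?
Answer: 3696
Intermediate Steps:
S(o, u) = (o + u)*(3 + o + u)
T = -84 (T = ((-2)² + 6² + 3*(-2) + 3*6 + 2*(-2)*6)*(-3) = (4 + 36 - 6 + 18 - 24)*(-3) = 28*(-3) = -84)
z = -84
z*(-44) = -84*(-44) = 3696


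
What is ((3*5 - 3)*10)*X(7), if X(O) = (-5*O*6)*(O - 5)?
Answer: -50400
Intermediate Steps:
X(O) = -30*O*(-5 + O) (X(O) = (-30*O)*(-5 + O) = -30*O*(-5 + O))
((3*5 - 3)*10)*X(7) = ((3*5 - 3)*10)*(30*7*(5 - 1*7)) = ((15 - 3)*10)*(30*7*(5 - 7)) = (12*10)*(30*7*(-2)) = 120*(-420) = -50400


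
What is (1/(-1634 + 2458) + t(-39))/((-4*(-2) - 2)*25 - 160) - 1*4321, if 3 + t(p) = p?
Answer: -35570433/8240 ≈ -4316.8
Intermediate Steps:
t(p) = -3 + p
(1/(-1634 + 2458) + t(-39))/((-4*(-2) - 2)*25 - 160) - 1*4321 = (1/(-1634 + 2458) + (-3 - 39))/((-4*(-2) - 2)*25 - 160) - 1*4321 = (1/824 - 42)/((8 - 2)*25 - 160) - 4321 = (1/824 - 42)/(6*25 - 160) - 4321 = -34607/(824*(150 - 160)) - 4321 = -34607/824/(-10) - 4321 = -34607/824*(-1/10) - 4321 = 34607/8240 - 4321 = -35570433/8240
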